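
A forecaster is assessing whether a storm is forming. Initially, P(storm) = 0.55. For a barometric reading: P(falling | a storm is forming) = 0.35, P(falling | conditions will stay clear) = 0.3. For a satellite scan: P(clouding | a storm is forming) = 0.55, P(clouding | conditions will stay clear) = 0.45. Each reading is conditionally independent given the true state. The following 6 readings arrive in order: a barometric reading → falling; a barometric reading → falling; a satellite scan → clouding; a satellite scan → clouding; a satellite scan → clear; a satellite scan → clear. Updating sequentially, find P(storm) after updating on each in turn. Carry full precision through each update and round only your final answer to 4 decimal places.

0.6246

Each posterior becomes the prior for the next update.
After a barometric reading='falling': P(storm) = 0.35·0.5500 / (0.35·0.5500 + 0.3·0.4500) ≈ 0.5878
After a barometric reading='falling': P(storm) = 0.35·0.5878 / (0.35·0.5878 + 0.3·0.4122) ≈ 0.6246
After a satellite scan='clouding': P(storm) = 0.55·0.6246 / (0.55·0.6246 + 0.45·0.3754) ≈ 0.6703
After a satellite scan='clouding': P(storm) = 0.55·0.6703 / (0.55·0.6703 + 0.45·0.3297) ≈ 0.7131
After a satellite scan='clear': P(storm) = 0.45·0.7131 / (0.45·0.7131 + 0.55·0.2869) ≈ 0.6703
After a satellite scan='clear': P(storm) = 0.45·0.6703 / (0.45·0.6703 + 0.55·0.3297) ≈ 0.6246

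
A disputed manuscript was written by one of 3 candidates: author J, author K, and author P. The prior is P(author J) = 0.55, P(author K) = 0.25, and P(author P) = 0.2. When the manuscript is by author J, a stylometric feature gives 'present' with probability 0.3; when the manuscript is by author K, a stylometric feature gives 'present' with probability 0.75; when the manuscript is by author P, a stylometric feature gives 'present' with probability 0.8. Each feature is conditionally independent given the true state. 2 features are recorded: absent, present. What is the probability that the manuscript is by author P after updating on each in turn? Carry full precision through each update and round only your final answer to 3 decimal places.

After 'absent': normaliser = 0.7·0.5500 + 0.25·0.2500 + 0.2·0.2000; P(author J) ≈ 0.7897, P(author K) ≈ 0.1282, P(author P) ≈ 0.0821
After 'present': normaliser = 0.3·0.7897 + 0.75·0.1282 + 0.8·0.0821; P(author J) ≈ 0.5942, P(author K) ≈ 0.2412, P(author P) ≈ 0.1646

0.165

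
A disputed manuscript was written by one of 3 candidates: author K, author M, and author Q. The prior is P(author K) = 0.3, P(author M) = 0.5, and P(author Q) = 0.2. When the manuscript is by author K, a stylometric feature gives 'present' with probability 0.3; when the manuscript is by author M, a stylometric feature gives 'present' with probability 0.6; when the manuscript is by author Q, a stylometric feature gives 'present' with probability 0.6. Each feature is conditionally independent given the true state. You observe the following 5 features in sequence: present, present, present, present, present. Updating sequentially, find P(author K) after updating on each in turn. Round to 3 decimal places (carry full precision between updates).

0.013

Each posterior becomes the prior for the next update.
After 'present': normaliser = 0.3·0.3000 + 0.6·0.5000 + 0.6·0.2000; P(author K) ≈ 0.1765, P(author M) ≈ 0.5882, P(author Q) ≈ 0.2353
After 'present': normaliser = 0.3·0.1765 + 0.6·0.5882 + 0.6·0.2353; P(author K) ≈ 0.0968, P(author M) ≈ 0.6452, P(author Q) ≈ 0.2581
After 'present': normaliser = 0.3·0.0968 + 0.6·0.6452 + 0.6·0.2581; P(author K) ≈ 0.0508, P(author M) ≈ 0.6780, P(author Q) ≈ 0.2712
After 'present': normaliser = 0.3·0.0508 + 0.6·0.6780 + 0.6·0.2712; P(author K) ≈ 0.0261, P(author M) ≈ 0.6957, P(author Q) ≈ 0.2783
After 'present': normaliser = 0.3·0.0261 + 0.6·0.6957 + 0.6·0.2783; P(author K) ≈ 0.0132, P(author M) ≈ 0.7048, P(author Q) ≈ 0.2819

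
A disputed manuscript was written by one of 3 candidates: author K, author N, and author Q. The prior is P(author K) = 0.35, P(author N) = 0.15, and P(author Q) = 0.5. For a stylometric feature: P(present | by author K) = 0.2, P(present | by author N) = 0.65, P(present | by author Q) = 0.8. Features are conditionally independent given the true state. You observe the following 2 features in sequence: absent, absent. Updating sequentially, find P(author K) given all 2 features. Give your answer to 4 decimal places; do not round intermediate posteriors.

0.8537

After 'absent': normaliser = 0.8·0.3500 + 0.35·0.1500 + 0.2·0.5000; P(author K) ≈ 0.6474, P(author N) ≈ 0.1214, P(author Q) ≈ 0.2312
After 'absent': normaliser = 0.8·0.6474 + 0.35·0.1214 + 0.2·0.2312; P(author K) ≈ 0.8537, P(author N) ≈ 0.0700, P(author Q) ≈ 0.0762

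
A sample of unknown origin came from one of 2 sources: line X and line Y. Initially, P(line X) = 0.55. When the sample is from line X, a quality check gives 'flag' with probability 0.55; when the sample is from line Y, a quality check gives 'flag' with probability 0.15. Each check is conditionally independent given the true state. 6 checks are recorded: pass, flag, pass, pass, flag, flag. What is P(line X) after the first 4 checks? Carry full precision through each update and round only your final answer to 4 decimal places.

0.3994

After 'pass': P(line X) = 0.45·0.5500 / (0.45·0.5500 + 0.85·0.4500) ≈ 0.3929
After 'flag': P(line X) = 0.55·0.3929 / (0.55·0.3929 + 0.15·0.6071) ≈ 0.7035
After 'pass': P(line X) = 0.45·0.7035 / (0.45·0.7035 + 0.85·0.2965) ≈ 0.5567
After 'pass': P(line X) = 0.45·0.5567 / (0.45·0.5567 + 0.85·0.4433) ≈ 0.3994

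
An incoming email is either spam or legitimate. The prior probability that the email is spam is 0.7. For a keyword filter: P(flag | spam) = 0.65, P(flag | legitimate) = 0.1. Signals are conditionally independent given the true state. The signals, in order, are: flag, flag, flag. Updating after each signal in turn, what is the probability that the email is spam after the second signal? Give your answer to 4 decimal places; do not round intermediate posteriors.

After 'flag': P(spam) = 0.65·0.7000 / (0.65·0.7000 + 0.1·0.3000) ≈ 0.9381
After 'flag': P(spam) = 0.65·0.9381 / (0.65·0.9381 + 0.1·0.0619) ≈ 0.9900

0.9900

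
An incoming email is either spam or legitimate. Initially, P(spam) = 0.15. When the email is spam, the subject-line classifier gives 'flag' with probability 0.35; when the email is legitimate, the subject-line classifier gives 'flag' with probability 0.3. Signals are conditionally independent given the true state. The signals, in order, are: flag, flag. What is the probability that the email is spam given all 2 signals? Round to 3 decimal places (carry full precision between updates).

After 'flag': P(spam) = 0.35·0.1500 / (0.35·0.1500 + 0.3·0.8500) ≈ 0.1707
After 'flag': P(spam) = 0.35·0.1707 / (0.35·0.1707 + 0.3·0.8293) ≈ 0.1937

0.194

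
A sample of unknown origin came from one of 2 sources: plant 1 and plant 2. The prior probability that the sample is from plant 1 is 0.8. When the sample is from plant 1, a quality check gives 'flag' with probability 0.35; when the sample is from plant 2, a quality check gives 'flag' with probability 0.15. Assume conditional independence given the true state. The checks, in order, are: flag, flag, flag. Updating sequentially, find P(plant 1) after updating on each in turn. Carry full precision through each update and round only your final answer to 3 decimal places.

After 'flag': P(plant 1) = 0.35·0.8000 / (0.35·0.8000 + 0.15·0.2000) ≈ 0.9032
After 'flag': P(plant 1) = 0.35·0.9032 / (0.35·0.9032 + 0.15·0.0968) ≈ 0.9561
After 'flag': P(plant 1) = 0.35·0.9561 / (0.35·0.9561 + 0.15·0.0439) ≈ 0.9807

0.981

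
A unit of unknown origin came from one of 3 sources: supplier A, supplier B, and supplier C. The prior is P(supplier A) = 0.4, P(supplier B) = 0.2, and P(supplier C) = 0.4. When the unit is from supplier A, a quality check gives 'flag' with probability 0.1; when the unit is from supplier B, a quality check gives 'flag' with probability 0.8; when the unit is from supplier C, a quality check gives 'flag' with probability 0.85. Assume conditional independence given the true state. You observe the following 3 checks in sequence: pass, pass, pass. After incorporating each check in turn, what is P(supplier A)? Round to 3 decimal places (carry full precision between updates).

Apply Bayes' rule sequentially, carrying P(supplier A) forward.
After 'pass': normaliser = 0.9·0.4000 + 0.2·0.2000 + 0.15·0.4000; P(supplier A) ≈ 0.7826, P(supplier B) ≈ 0.0870, P(supplier C) ≈ 0.1304
After 'pass': normaliser = 0.9·0.7826 + 0.2·0.0870 + 0.15·0.1304; P(supplier A) ≈ 0.9501, P(supplier B) ≈ 0.0235, P(supplier C) ≈ 0.0264
After 'pass': normaliser = 0.9·0.9501 + 0.2·0.0235 + 0.15·0.0264; P(supplier A) ≈ 0.9900, P(supplier B) ≈ 0.0054, P(supplier C) ≈ 0.0046

0.990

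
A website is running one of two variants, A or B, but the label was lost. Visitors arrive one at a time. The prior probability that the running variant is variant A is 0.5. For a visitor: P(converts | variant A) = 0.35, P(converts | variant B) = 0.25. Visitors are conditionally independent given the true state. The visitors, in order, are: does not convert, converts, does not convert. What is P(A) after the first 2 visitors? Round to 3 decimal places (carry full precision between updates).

After 'does not convert': P(A) = 0.65·0.5000 / (0.65·0.5000 + 0.75·0.5000) ≈ 0.4643
After 'converts': P(A) = 0.35·0.4643 / (0.35·0.4643 + 0.25·0.5357) ≈ 0.5482

0.548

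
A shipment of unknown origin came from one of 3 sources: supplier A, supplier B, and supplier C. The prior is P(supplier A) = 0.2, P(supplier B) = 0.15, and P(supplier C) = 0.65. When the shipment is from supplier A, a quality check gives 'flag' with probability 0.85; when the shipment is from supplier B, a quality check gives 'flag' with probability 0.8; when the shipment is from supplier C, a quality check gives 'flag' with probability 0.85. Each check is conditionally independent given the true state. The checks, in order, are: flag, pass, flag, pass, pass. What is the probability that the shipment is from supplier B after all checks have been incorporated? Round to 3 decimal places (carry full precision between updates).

After 'flag': normaliser = 0.85·0.2000 + 0.8·0.1500 + 0.85·0.6500; P(supplier A) ≈ 0.2018, P(supplier B) ≈ 0.1424, P(supplier C) ≈ 0.6558
After 'pass': normaliser = 0.15·0.2018 + 0.2·0.1424 + 0.15·0.6558; P(supplier A) ≈ 0.1926, P(supplier B) ≈ 0.1813, P(supplier C) ≈ 0.6261
After 'flag': normaliser = 0.85·0.1926 + 0.8·0.1813 + 0.85·0.6261; P(supplier A) ≈ 0.1947, P(supplier B) ≈ 0.1725, P(supplier C) ≈ 0.6328
After 'pass': normaliser = 0.15·0.1947 + 0.2·0.1725 + 0.15·0.6328; P(supplier A) ≈ 0.1841, P(supplier B) ≈ 0.2175, P(supplier C) ≈ 0.5984
After 'pass': normaliser = 0.15·0.1841 + 0.2·0.2175 + 0.15·0.5984; P(supplier A) ≈ 0.1717, P(supplier B) ≈ 0.2704, P(supplier C) ≈ 0.5580

0.270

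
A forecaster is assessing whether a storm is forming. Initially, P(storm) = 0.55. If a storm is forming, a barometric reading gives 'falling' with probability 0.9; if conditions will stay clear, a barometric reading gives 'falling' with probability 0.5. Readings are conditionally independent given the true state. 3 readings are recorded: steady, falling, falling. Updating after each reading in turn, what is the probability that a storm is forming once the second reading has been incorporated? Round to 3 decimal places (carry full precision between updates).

After 'steady': P(storm) = 0.1·0.5500 / (0.1·0.5500 + 0.5·0.4500) ≈ 0.1964
After 'falling': P(storm) = 0.9·0.1964 / (0.9·0.1964 + 0.5·0.8036) ≈ 0.3056

0.306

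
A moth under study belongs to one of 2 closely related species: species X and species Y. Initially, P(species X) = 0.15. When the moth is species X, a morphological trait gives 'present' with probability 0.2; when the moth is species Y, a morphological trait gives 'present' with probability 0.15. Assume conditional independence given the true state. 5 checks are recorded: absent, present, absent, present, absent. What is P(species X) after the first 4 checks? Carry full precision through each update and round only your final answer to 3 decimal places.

0.217

After 'absent': P(species X) = 0.8·0.1500 / (0.8·0.1500 + 0.85·0.8500) ≈ 0.1424
After 'present': P(species X) = 0.2·0.1424 / (0.2·0.1424 + 0.15·0.8576) ≈ 0.1813
After 'absent': P(species X) = 0.8·0.1813 / (0.8·0.1813 + 0.85·0.8187) ≈ 0.1725
After 'present': P(species X) = 0.2·0.1725 / (0.2·0.1725 + 0.15·0.8275) ≈ 0.2175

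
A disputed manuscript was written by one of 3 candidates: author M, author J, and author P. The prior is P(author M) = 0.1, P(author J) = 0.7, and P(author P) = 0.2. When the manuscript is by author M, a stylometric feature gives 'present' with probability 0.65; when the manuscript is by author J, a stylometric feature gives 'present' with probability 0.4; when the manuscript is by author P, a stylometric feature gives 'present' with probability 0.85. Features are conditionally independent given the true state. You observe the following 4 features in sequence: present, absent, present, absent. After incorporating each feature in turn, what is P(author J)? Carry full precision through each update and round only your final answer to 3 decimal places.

Apply Bayes' rule sequentially, carrying P(author J) forward.
After 'present': normaliser = 0.65·0.1000 + 0.4·0.7000 + 0.85·0.2000; P(author M) ≈ 0.1262, P(author J) ≈ 0.5437, P(author P) ≈ 0.3301
After 'absent': normaliser = 0.35·0.1262 + 0.6·0.5437 + 0.15·0.3301; P(author M) ≈ 0.1052, P(author J) ≈ 0.7769, P(author P) ≈ 0.1179
After 'present': normaliser = 0.65·0.1052 + 0.4·0.7769 + 0.85·0.1179; P(author M) ≈ 0.1427, P(author J) ≈ 0.6483, P(author P) ≈ 0.2091
After 'absent': normaliser = 0.35·0.1427 + 0.6·0.6483 + 0.15·0.2091; P(author M) ≈ 0.1062, P(author J) ≈ 0.8271, P(author P) ≈ 0.0667

0.827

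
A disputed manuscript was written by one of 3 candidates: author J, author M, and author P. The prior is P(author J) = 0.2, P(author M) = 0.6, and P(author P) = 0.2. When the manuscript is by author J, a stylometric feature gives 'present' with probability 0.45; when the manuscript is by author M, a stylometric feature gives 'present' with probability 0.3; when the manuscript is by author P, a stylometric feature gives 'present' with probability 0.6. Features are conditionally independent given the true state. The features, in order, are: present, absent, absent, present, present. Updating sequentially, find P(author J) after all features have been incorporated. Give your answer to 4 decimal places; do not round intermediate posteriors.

0.2707

After 'present': normaliser = 0.45·0.2000 + 0.3·0.6000 + 0.6·0.2000; P(author J) ≈ 0.2308, P(author M) ≈ 0.4615, P(author P) ≈ 0.3077
After 'absent': normaliser = 0.55·0.2308 + 0.7·0.4615 + 0.4·0.3077; P(author J) ≈ 0.2215, P(author M) ≈ 0.5638, P(author P) ≈ 0.2148
After 'absent': normaliser = 0.55·0.2215 + 0.7·0.5638 + 0.4·0.2148; P(author J) ≈ 0.2022, P(author M) ≈ 0.6552, P(author P) ≈ 0.1426
After 'present': normaliser = 0.45·0.2022 + 0.3·0.6552 + 0.6·0.1426; P(author J) ≈ 0.2439, P(author M) ≈ 0.5268, P(author P) ≈ 0.2293
After 'present': normaliser = 0.45·0.2439 + 0.3·0.5268 + 0.6·0.2293; P(author J) ≈ 0.2707, P(author M) ≈ 0.3898, P(author P) ≈ 0.3394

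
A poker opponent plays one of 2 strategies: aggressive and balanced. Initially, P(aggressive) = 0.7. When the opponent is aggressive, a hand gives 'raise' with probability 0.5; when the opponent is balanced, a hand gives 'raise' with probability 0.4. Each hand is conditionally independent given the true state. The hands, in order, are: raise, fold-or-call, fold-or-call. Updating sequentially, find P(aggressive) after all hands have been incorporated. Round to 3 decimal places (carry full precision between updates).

0.669

Each posterior becomes the prior for the next update.
After 'raise': P(aggressive) = 0.5·0.7000 / (0.5·0.7000 + 0.4·0.3000) ≈ 0.7447
After 'fold-or-call': P(aggressive) = 0.5·0.7447 / (0.5·0.7447 + 0.6·0.2553) ≈ 0.7085
After 'fold-or-call': P(aggressive) = 0.5·0.7085 / (0.5·0.7085 + 0.6·0.2915) ≈ 0.6695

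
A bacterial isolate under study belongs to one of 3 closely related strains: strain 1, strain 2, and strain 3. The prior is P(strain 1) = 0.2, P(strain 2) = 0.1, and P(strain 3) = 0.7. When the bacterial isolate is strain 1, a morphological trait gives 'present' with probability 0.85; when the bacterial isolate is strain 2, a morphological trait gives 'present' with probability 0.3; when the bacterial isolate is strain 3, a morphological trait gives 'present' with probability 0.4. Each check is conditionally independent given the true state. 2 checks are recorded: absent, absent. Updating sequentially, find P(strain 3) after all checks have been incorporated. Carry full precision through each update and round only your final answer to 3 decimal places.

After 'absent': normaliser = 0.15·0.2000 + 0.7·0.1000 + 0.6·0.7000; P(strain 1) ≈ 0.0577, P(strain 2) ≈ 0.1346, P(strain 3) ≈ 0.8077
After 'absent': normaliser = 0.15·0.0577 + 0.7·0.1346 + 0.6·0.8077; P(strain 1) ≈ 0.0147, P(strain 2) ≈ 0.1604, P(strain 3) ≈ 0.8249

0.825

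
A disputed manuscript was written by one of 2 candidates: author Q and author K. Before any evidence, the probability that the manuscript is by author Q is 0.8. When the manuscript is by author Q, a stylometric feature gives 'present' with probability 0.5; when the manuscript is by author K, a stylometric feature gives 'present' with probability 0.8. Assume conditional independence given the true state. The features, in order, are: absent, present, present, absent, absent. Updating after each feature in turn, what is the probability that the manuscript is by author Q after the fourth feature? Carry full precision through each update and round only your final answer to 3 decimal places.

0.907

After 'absent': P(author Q) = 0.5·0.8000 / (0.5·0.8000 + 0.2·0.2000) ≈ 0.9091
After 'present': P(author Q) = 0.5·0.9091 / (0.5·0.9091 + 0.8·0.0909) ≈ 0.8621
After 'present': P(author Q) = 0.5·0.8621 / (0.5·0.8621 + 0.8·0.1379) ≈ 0.7962
After 'absent': P(author Q) = 0.5·0.7962 / (0.5·0.7962 + 0.2·0.2038) ≈ 0.9071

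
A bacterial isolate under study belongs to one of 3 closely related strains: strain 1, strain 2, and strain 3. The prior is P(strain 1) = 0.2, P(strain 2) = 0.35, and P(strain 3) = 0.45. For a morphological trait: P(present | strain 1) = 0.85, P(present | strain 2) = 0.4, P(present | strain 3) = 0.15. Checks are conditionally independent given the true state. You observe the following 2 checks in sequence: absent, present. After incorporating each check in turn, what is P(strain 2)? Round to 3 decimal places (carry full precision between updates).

0.503

Each posterior becomes the prior for the next update.
After 'absent': normaliser = 0.15·0.2000 + 0.6·0.3500 + 0.85·0.4500; P(strain 1) ≈ 0.0482, P(strain 2) ≈ 0.3373, P(strain 3) ≈ 0.6145
After 'present': normaliser = 0.85·0.0482 + 0.4·0.3373 + 0.15·0.6145; P(strain 1) ≈ 0.1528, P(strain 2) ≈ 0.5034, P(strain 3) ≈ 0.3438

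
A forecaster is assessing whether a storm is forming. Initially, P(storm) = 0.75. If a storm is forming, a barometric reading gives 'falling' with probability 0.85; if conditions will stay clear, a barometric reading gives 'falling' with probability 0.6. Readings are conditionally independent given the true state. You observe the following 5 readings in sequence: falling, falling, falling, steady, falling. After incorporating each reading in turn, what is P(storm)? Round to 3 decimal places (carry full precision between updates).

0.819

After 'falling': P(storm) = 0.85·0.7500 / (0.85·0.7500 + 0.6·0.2500) ≈ 0.8095
After 'falling': P(storm) = 0.85·0.8095 / (0.85·0.8095 + 0.6·0.1905) ≈ 0.8576
After 'falling': P(storm) = 0.85·0.8576 / (0.85·0.8576 + 0.6·0.1424) ≈ 0.8951
After 'steady': P(storm) = 0.15·0.8951 / (0.15·0.8951 + 0.4·0.1049) ≈ 0.7618
After 'falling': P(storm) = 0.85·0.7618 / (0.85·0.7618 + 0.6·0.2382) ≈ 0.8192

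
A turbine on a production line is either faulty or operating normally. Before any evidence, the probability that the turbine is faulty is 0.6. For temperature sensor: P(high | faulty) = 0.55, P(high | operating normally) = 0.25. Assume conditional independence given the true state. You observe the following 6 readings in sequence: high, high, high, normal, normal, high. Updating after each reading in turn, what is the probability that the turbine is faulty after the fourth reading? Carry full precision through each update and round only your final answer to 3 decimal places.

0.906

Each posterior becomes the prior for the next update.
After 'high': P(faulty) = 0.55·0.6000 / (0.55·0.6000 + 0.25·0.4000) ≈ 0.7674
After 'high': P(faulty) = 0.55·0.7674 / (0.55·0.7674 + 0.25·0.2326) ≈ 0.8789
After 'high': P(faulty) = 0.55·0.8789 / (0.55·0.8789 + 0.25·0.1211) ≈ 0.9411
After 'normal': P(faulty) = 0.45·0.9411 / (0.45·0.9411 + 0.75·0.0589) ≈ 0.9055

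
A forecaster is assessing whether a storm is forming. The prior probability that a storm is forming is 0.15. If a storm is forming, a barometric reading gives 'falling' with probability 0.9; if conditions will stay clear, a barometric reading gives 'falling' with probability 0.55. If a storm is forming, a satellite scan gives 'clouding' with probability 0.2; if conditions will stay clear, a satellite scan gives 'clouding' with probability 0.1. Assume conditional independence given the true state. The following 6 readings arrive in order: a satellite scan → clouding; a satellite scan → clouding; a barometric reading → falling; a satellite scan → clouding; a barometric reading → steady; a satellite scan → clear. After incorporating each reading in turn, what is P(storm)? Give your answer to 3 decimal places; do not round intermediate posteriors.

Each posterior becomes the prior for the next update.
After a satellite scan='clouding': P(storm) = 0.2·0.1500 / (0.2·0.1500 + 0.1·0.8500) ≈ 0.2609
After a satellite scan='clouding': P(storm) = 0.2·0.2609 / (0.2·0.2609 + 0.1·0.7391) ≈ 0.4138
After a barometric reading='falling': P(storm) = 0.9·0.4138 / (0.9·0.4138 + 0.55·0.5862) ≈ 0.5360
After a satellite scan='clouding': P(storm) = 0.2·0.5360 / (0.2·0.5360 + 0.1·0.4640) ≈ 0.6979
After a barometric reading='steady': P(storm) = 0.1·0.6979 / (0.1·0.6979 + 0.45·0.3021) ≈ 0.3392
After a satellite scan='clear': P(storm) = 0.8·0.3392 / (0.8·0.3392 + 0.9·0.6608) ≈ 0.3133

0.313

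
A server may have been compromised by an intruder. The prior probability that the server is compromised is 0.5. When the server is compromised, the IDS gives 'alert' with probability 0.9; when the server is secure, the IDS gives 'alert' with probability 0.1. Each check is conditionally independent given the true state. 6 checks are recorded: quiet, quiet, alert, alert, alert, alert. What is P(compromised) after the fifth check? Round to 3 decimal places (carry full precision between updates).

Apply Bayes' rule sequentially, carrying P(compromised) forward.
After 'quiet': P(compromised) = 0.1·0.5000 / (0.1·0.5000 + 0.9·0.5000) ≈ 0.1000
After 'quiet': P(compromised) = 0.1·0.1000 / (0.1·0.1000 + 0.9·0.9000) ≈ 0.0122
After 'alert': P(compromised) = 0.9·0.0122 / (0.9·0.0122 + 0.1·0.9878) ≈ 0.1000
After 'alert': P(compromised) = 0.9·0.1000 / (0.9·0.1000 + 0.1·0.9000) ≈ 0.5000
After 'alert': P(compromised) = 0.9·0.5000 / (0.9·0.5000 + 0.1·0.5000) ≈ 0.9000

0.900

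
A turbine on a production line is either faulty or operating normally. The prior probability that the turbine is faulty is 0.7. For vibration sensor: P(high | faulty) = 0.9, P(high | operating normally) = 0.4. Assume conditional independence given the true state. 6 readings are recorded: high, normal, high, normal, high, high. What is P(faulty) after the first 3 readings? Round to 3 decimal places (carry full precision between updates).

0.663

After 'high': P(faulty) = 0.9·0.7000 / (0.9·0.7000 + 0.4·0.3000) ≈ 0.8400
After 'normal': P(faulty) = 0.1·0.8400 / (0.1·0.8400 + 0.6·0.1600) ≈ 0.4667
After 'high': P(faulty) = 0.9·0.4667 / (0.9·0.4667 + 0.4·0.5333) ≈ 0.6632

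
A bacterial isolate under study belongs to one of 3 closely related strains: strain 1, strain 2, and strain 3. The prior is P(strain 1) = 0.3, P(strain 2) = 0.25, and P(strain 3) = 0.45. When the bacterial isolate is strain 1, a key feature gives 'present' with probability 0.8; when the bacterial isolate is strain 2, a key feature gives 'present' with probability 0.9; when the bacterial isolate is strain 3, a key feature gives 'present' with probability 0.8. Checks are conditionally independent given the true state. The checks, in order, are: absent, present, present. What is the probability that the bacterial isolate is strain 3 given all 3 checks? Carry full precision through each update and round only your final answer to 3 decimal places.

0.495

After 'absent': normaliser = 0.2·0.3000 + 0.1·0.2500 + 0.2·0.4500; P(strain 1) ≈ 0.3429, P(strain 2) ≈ 0.1429, P(strain 3) ≈ 0.5143
After 'present': normaliser = 0.8·0.3429 + 0.9·0.1429 + 0.8·0.5143; P(strain 1) ≈ 0.3368, P(strain 2) ≈ 0.1579, P(strain 3) ≈ 0.5053
After 'present': normaliser = 0.8·0.3368 + 0.9·0.1579 + 0.8·0.5053; P(strain 1) ≈ 0.3303, P(strain 2) ≈ 0.1742, P(strain 3) ≈ 0.4955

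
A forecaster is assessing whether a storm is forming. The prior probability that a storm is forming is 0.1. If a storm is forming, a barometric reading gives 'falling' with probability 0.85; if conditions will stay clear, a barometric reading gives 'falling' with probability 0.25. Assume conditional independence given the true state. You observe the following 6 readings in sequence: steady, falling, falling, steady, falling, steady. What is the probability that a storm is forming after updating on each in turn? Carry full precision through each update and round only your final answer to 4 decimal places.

0.0338

After 'steady': P(storm) = 0.15·0.1000 / (0.15·0.1000 + 0.75·0.9000) ≈ 0.0217
After 'falling': P(storm) = 0.85·0.0217 / (0.85·0.0217 + 0.25·0.9783) ≈ 0.0702
After 'falling': P(storm) = 0.85·0.0702 / (0.85·0.0702 + 0.25·0.9298) ≈ 0.2044
After 'steady': P(storm) = 0.15·0.2044 / (0.15·0.2044 + 0.75·0.7956) ≈ 0.0489
After 'falling': P(storm) = 0.85·0.0489 / (0.85·0.0489 + 0.25·0.9511) ≈ 0.1487
After 'steady': P(storm) = 0.15·0.1487 / (0.15·0.1487 + 0.75·0.8513) ≈ 0.0338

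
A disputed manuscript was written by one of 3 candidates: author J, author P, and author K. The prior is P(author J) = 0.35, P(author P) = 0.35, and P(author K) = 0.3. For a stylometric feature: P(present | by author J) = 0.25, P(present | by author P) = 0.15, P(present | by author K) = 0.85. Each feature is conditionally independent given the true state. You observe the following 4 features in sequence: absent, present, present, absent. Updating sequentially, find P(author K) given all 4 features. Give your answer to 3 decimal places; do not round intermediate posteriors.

After 'absent': normaliser = 0.75·0.3500 + 0.85·0.3500 + 0.15·0.3000; P(author J) ≈ 0.4339, P(author P) ≈ 0.4917, P(author K) ≈ 0.0744
After 'present': normaliser = 0.25·0.4339 + 0.15·0.4917 + 0.85·0.0744; P(author J) ≈ 0.4419, P(author P) ≈ 0.3005, P(author K) ≈ 0.2576
After 'present': normaliser = 0.25·0.4419 + 0.15·0.3005 + 0.85·0.2576; P(author J) ≈ 0.2950, P(author P) ≈ 0.1204, P(author K) ≈ 0.5846
After 'absent': normaliser = 0.75·0.2950 + 0.85·0.1204 + 0.15·0.5846; P(author J) ≈ 0.5380, P(author P) ≈ 0.2488, P(author K) ≈ 0.2132

0.213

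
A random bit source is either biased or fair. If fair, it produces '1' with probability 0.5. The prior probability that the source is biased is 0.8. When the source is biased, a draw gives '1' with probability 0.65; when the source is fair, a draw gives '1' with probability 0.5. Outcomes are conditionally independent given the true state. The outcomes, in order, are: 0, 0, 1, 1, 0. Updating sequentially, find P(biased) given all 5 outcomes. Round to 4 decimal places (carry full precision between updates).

After '0': P(biased) = 0.35·0.8000 / (0.35·0.8000 + 0.5·0.2000) ≈ 0.7368
After '0': P(biased) = 0.35·0.7368 / (0.35·0.7368 + 0.5·0.2632) ≈ 0.6622
After '1': P(biased) = 0.65·0.6622 / (0.65·0.6622 + 0.5·0.3378) ≈ 0.7182
After '1': P(biased) = 0.65·0.7182 / (0.65·0.7182 + 0.5·0.2818) ≈ 0.7681
After '0': P(biased) = 0.35·0.7681 / (0.35·0.7681 + 0.5·0.2319) ≈ 0.6987

0.6987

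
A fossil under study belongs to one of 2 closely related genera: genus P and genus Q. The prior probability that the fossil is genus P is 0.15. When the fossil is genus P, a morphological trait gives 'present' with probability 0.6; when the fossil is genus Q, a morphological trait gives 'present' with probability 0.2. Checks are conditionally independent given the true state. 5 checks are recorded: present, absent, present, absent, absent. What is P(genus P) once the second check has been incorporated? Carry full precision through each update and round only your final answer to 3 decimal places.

0.209

After 'present': P(genus P) = 0.6·0.1500 / (0.6·0.1500 + 0.2·0.8500) ≈ 0.3462
After 'absent': P(genus P) = 0.4·0.3462 / (0.4·0.3462 + 0.8·0.6538) ≈ 0.2093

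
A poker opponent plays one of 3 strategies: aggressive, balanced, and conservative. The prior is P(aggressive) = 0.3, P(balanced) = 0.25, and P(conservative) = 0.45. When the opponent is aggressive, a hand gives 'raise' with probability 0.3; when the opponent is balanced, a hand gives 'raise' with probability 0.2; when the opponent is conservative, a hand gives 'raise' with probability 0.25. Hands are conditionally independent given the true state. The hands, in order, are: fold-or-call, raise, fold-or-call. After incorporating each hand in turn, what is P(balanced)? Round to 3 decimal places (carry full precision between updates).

0.230

After 'fold-or-call': normaliser = 0.7·0.3000 + 0.8·0.2500 + 0.75·0.4500; P(aggressive) ≈ 0.2809, P(balanced) ≈ 0.2676, P(conservative) ≈ 0.4515
After 'raise': normaliser = 0.3·0.2809 + 0.2·0.2676 + 0.25·0.4515; P(aggressive) ≈ 0.3362, P(balanced) ≈ 0.2135, P(conservative) ≈ 0.4503
After 'fold-or-call': normaliser = 0.7·0.3362 + 0.8·0.2135 + 0.75·0.4503; P(aggressive) ≈ 0.3164, P(balanced) ≈ 0.2296, P(conservative) ≈ 0.4540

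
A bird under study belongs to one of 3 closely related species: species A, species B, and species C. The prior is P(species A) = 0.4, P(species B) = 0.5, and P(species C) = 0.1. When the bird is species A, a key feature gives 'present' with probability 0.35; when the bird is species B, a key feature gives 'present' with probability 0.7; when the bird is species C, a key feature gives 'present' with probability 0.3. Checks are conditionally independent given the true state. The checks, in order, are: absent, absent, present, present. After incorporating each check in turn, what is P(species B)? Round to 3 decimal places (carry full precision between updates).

Apply Bayes' rule sequentially, carrying P(species B) forward.
After 'absent': normaliser = 0.65·0.4000 + 0.3·0.5000 + 0.7·0.1000; P(species A) ≈ 0.5417, P(species B) ≈ 0.3125, P(species C) ≈ 0.1458
After 'absent': normaliser = 0.65·0.5417 + 0.3·0.3125 + 0.7·0.1458; P(species A) ≈ 0.6426, P(species B) ≈ 0.1711, P(species C) ≈ 0.1863
After 'present': normaliser = 0.35·0.6426 + 0.7·0.1711 + 0.3·0.1863; P(species A) ≈ 0.5615, P(species B) ≈ 0.2990, P(species C) ≈ 0.1395
After 'present': normaliser = 0.35·0.5615 + 0.7·0.2990 + 0.3·0.1395; P(species A) ≈ 0.4390, P(species B) ≈ 0.4675, P(species C) ≈ 0.0935

0.468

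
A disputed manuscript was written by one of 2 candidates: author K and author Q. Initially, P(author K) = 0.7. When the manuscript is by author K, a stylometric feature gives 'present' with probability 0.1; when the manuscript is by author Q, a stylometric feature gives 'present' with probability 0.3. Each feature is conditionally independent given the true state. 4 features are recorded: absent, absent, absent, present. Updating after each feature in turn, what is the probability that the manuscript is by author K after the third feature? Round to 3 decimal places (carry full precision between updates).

Each posterior becomes the prior for the next update.
After 'absent': P(author K) = 0.9·0.7000 / (0.9·0.7000 + 0.7·0.3000) ≈ 0.7500
After 'absent': P(author K) = 0.9·0.7500 / (0.9·0.7500 + 0.7·0.2500) ≈ 0.7941
After 'absent': P(author K) = 0.9·0.7941 / (0.9·0.7941 + 0.7·0.2059) ≈ 0.8322

0.832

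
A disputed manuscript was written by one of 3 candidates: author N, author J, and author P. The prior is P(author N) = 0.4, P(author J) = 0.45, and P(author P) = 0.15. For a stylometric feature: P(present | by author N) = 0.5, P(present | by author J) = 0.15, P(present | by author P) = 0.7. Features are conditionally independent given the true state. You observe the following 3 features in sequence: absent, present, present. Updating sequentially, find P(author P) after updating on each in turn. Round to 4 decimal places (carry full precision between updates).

Apply Bayes' rule sequentially, carrying P(author P) forward.
After 'absent': normaliser = 0.5·0.4000 + 0.85·0.4500 + 0.3·0.1500; P(author N) ≈ 0.3187, P(author J) ≈ 0.6096, P(author P) ≈ 0.0717
After 'present': normaliser = 0.5·0.3187 + 0.15·0.6096 + 0.7·0.0717; P(author N) ≈ 0.5295, P(author J) ≈ 0.3038, P(author P) ≈ 0.1668
After 'present': normaliser = 0.5·0.5295 + 0.15·0.3038 + 0.7·0.1668; P(author N) ≈ 0.6199, P(author J) ≈ 0.1067, P(author P) ≈ 0.2734

0.2734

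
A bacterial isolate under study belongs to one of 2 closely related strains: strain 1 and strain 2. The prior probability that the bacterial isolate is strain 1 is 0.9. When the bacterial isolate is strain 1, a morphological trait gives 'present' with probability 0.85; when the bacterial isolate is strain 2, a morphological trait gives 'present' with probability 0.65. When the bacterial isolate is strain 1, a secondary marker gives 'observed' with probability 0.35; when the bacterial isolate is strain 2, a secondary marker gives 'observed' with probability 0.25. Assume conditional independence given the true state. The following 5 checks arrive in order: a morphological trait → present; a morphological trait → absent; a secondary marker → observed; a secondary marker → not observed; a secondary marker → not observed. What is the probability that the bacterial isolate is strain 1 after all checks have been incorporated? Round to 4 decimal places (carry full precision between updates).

Apply Bayes' rule sequentially, carrying P(strain 1) forward.
After a morphological trait='present': P(strain 1) = 0.85·0.9000 / (0.85·0.9000 + 0.65·0.1000) ≈ 0.9217
After a morphological trait='absent': P(strain 1) = 0.15·0.9217 / (0.15·0.9217 + 0.35·0.0783) ≈ 0.8345
After a secondary marker='observed': P(strain 1) = 0.35·0.8345 / (0.35·0.8345 + 0.25·0.1655) ≈ 0.8760
After a secondary marker='not observed': P(strain 1) = 0.65·0.8760 / (0.65·0.8760 + 0.75·0.1240) ≈ 0.8596
After a secondary marker='not observed': P(strain 1) = 0.65·0.8596 / (0.65·0.8596 + 0.75·0.1404) ≈ 0.8414

0.8414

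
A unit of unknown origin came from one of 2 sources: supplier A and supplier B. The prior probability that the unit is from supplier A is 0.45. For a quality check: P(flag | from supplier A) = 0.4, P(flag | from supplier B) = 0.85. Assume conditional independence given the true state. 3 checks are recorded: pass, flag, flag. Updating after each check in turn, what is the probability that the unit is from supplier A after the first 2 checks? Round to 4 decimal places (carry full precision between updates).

0.6063

Apply Bayes' rule sequentially, carrying P(supplier A) forward.
After 'pass': P(supplier A) = 0.6·0.4500 / (0.6·0.4500 + 0.15·0.5500) ≈ 0.7660
After 'flag': P(supplier A) = 0.4·0.7660 / (0.4·0.7660 + 0.85·0.2340) ≈ 0.6063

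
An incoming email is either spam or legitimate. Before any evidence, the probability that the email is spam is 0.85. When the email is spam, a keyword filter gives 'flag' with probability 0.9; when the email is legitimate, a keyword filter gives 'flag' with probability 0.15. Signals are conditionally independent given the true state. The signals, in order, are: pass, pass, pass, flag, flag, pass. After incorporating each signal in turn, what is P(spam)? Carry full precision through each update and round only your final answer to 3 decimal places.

0.038

Apply Bayes' rule sequentially, carrying P(spam) forward.
After 'pass': P(spam) = 0.1·0.8500 / (0.1·0.8500 + 0.85·0.1500) ≈ 0.4000
After 'pass': P(spam) = 0.1·0.4000 / (0.1·0.4000 + 0.85·0.6000) ≈ 0.0727
After 'pass': P(spam) = 0.1·0.0727 / (0.1·0.0727 + 0.85·0.9273) ≈ 0.0091
After 'flag': P(spam) = 0.9·0.0091 / (0.9·0.0091 + 0.15·0.9909) ≈ 0.0525
After 'flag': P(spam) = 0.9·0.0525 / (0.9·0.0525 + 0.15·0.9475) ≈ 0.2494
After 'pass': P(spam) = 0.1·0.2494 / (0.1·0.2494 + 0.85·0.7506) ≈ 0.0376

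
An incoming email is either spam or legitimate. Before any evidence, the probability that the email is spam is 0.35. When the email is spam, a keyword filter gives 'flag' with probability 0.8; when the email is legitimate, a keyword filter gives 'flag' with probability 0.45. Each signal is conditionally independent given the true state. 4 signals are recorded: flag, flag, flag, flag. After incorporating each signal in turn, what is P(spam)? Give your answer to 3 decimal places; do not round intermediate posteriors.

After 'flag': P(spam) = 0.8·0.3500 / (0.8·0.3500 + 0.45·0.6500) ≈ 0.4891
After 'flag': P(spam) = 0.8·0.4891 / (0.8·0.4891 + 0.45·0.5109) ≈ 0.6299
After 'flag': P(spam) = 0.8·0.6299 / (0.8·0.6299 + 0.45·0.3701) ≈ 0.7516
After 'flag': P(spam) = 0.8·0.7516 / (0.8·0.7516 + 0.45·0.2484) ≈ 0.8432

0.843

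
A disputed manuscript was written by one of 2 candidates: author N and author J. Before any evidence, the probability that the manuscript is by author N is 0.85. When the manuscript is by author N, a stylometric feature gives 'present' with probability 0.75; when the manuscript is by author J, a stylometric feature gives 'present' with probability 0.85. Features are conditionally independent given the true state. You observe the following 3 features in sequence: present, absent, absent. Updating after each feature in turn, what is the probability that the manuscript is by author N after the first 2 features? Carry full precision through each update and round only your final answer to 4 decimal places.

0.8929

Apply Bayes' rule sequentially, carrying P(author N) forward.
After 'present': P(author N) = 0.75·0.8500 / (0.75·0.8500 + 0.85·0.1500) ≈ 0.8333
After 'absent': P(author N) = 0.25·0.8333 / (0.25·0.8333 + 0.15·0.1667) ≈ 0.8929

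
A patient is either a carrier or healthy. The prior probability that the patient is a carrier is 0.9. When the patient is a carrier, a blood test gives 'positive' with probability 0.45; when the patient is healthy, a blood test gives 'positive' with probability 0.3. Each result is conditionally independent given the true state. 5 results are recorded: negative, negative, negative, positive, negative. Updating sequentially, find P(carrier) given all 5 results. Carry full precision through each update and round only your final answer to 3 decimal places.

Apply Bayes' rule sequentially, carrying P(carrier) forward.
After 'negative': P(carrier) = 0.55·0.9000 / (0.55·0.9000 + 0.7·0.1000) ≈ 0.8761
After 'negative': P(carrier) = 0.55·0.8761 / (0.55·0.8761 + 0.7·0.1239) ≈ 0.8475
After 'negative': P(carrier) = 0.55·0.8475 / (0.55·0.8475 + 0.7·0.1525) ≈ 0.8136
After 'positive': P(carrier) = 0.45·0.8136 / (0.45·0.8136 + 0.3·0.1864) ≈ 0.8675
After 'negative': P(carrier) = 0.55·0.8675 / (0.55·0.8675 + 0.7·0.1325) ≈ 0.8373

0.837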